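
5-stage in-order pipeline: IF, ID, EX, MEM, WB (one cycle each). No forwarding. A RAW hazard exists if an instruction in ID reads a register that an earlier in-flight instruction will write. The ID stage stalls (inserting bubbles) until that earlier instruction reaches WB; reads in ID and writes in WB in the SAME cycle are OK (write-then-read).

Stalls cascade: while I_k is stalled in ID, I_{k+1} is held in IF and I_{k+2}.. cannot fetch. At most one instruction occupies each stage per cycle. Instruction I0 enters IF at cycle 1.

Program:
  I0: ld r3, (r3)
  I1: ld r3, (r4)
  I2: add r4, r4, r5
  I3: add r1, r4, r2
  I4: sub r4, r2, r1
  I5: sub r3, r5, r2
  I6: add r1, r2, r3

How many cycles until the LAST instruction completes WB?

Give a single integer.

I0 ld r3 <- r3: IF@1 ID@2 stall=0 (-) EX@3 MEM@4 WB@5
I1 ld r3 <- r4: IF@2 ID@3 stall=0 (-) EX@4 MEM@5 WB@6
I2 add r4 <- r4,r5: IF@3 ID@4 stall=0 (-) EX@5 MEM@6 WB@7
I3 add r1 <- r4,r2: IF@4 ID@5 stall=2 (RAW on I2.r4 (WB@7)) EX@8 MEM@9 WB@10
I4 sub r4 <- r2,r1: IF@5 ID@8 stall=2 (RAW on I3.r1 (WB@10)) EX@11 MEM@12 WB@13
I5 sub r3 <- r5,r2: IF@8 ID@11 stall=0 (-) EX@12 MEM@13 WB@14
I6 add r1 <- r2,r3: IF@11 ID@12 stall=2 (RAW on I5.r3 (WB@14)) EX@15 MEM@16 WB@17

Answer: 17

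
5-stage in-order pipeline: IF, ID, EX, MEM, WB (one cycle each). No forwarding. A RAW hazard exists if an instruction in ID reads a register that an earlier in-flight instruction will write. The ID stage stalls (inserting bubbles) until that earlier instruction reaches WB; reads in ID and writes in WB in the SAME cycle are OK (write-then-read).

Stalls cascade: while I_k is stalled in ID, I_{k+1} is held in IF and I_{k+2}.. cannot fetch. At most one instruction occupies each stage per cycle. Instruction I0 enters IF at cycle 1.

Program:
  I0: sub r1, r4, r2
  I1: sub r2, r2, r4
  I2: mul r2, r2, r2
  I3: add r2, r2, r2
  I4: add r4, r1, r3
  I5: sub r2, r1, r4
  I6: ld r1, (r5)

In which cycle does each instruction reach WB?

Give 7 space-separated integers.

Answer: 5 6 9 12 13 16 17

Derivation:
I0 sub r1 <- r4,r2: IF@1 ID@2 stall=0 (-) EX@3 MEM@4 WB@5
I1 sub r2 <- r2,r4: IF@2 ID@3 stall=0 (-) EX@4 MEM@5 WB@6
I2 mul r2 <- r2,r2: IF@3 ID@4 stall=2 (RAW on I1.r2 (WB@6)) EX@7 MEM@8 WB@9
I3 add r2 <- r2,r2: IF@4 ID@7 stall=2 (RAW on I2.r2 (WB@9)) EX@10 MEM@11 WB@12
I4 add r4 <- r1,r3: IF@7 ID@10 stall=0 (-) EX@11 MEM@12 WB@13
I5 sub r2 <- r1,r4: IF@10 ID@11 stall=2 (RAW on I4.r4 (WB@13)) EX@14 MEM@15 WB@16
I6 ld r1 <- r5: IF@11 ID@14 stall=0 (-) EX@15 MEM@16 WB@17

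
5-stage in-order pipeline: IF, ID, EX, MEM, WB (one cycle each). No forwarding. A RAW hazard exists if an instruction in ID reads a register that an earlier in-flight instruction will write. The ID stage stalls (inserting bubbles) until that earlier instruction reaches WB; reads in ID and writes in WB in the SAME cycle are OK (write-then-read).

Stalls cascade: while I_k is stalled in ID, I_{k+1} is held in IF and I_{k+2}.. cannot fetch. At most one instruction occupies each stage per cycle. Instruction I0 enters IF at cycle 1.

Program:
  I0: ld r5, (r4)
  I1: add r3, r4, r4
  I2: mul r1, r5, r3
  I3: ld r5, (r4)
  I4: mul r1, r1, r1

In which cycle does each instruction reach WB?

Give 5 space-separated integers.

Answer: 5 6 9 10 12

Derivation:
I0 ld r5 <- r4: IF@1 ID@2 stall=0 (-) EX@3 MEM@4 WB@5
I1 add r3 <- r4,r4: IF@2 ID@3 stall=0 (-) EX@4 MEM@5 WB@6
I2 mul r1 <- r5,r3: IF@3 ID@4 stall=2 (RAW on I1.r3 (WB@6)) EX@7 MEM@8 WB@9
I3 ld r5 <- r4: IF@4 ID@7 stall=0 (-) EX@8 MEM@9 WB@10
I4 mul r1 <- r1,r1: IF@7 ID@8 stall=1 (RAW on I2.r1 (WB@9)) EX@10 MEM@11 WB@12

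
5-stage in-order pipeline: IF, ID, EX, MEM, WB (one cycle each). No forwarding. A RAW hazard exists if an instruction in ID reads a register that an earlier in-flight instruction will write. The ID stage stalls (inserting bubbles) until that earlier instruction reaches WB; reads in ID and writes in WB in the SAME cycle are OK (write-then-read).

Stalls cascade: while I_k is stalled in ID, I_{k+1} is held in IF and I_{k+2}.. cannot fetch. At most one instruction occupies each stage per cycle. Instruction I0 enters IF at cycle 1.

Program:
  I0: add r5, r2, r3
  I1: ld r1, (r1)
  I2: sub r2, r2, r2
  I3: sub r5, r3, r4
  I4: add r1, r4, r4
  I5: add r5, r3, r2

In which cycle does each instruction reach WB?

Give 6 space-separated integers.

Answer: 5 6 7 8 9 10

Derivation:
I0 add r5 <- r2,r3: IF@1 ID@2 stall=0 (-) EX@3 MEM@4 WB@5
I1 ld r1 <- r1: IF@2 ID@3 stall=0 (-) EX@4 MEM@5 WB@6
I2 sub r2 <- r2,r2: IF@3 ID@4 stall=0 (-) EX@5 MEM@6 WB@7
I3 sub r5 <- r3,r4: IF@4 ID@5 stall=0 (-) EX@6 MEM@7 WB@8
I4 add r1 <- r4,r4: IF@5 ID@6 stall=0 (-) EX@7 MEM@8 WB@9
I5 add r5 <- r3,r2: IF@6 ID@7 stall=0 (-) EX@8 MEM@9 WB@10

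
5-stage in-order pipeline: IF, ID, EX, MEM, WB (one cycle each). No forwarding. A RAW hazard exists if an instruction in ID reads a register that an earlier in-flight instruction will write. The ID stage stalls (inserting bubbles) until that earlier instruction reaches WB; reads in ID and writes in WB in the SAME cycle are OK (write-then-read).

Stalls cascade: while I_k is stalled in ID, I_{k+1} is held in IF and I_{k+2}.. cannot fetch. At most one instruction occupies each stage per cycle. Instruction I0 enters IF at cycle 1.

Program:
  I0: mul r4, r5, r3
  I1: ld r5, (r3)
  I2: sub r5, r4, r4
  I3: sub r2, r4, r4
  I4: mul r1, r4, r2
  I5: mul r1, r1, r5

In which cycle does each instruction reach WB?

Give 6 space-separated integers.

Answer: 5 6 8 9 12 15

Derivation:
I0 mul r4 <- r5,r3: IF@1 ID@2 stall=0 (-) EX@3 MEM@4 WB@5
I1 ld r5 <- r3: IF@2 ID@3 stall=0 (-) EX@4 MEM@5 WB@6
I2 sub r5 <- r4,r4: IF@3 ID@4 stall=1 (RAW on I0.r4 (WB@5)) EX@6 MEM@7 WB@8
I3 sub r2 <- r4,r4: IF@4 ID@6 stall=0 (-) EX@7 MEM@8 WB@9
I4 mul r1 <- r4,r2: IF@6 ID@7 stall=2 (RAW on I3.r2 (WB@9)) EX@10 MEM@11 WB@12
I5 mul r1 <- r1,r5: IF@7 ID@10 stall=2 (RAW on I4.r1 (WB@12)) EX@13 MEM@14 WB@15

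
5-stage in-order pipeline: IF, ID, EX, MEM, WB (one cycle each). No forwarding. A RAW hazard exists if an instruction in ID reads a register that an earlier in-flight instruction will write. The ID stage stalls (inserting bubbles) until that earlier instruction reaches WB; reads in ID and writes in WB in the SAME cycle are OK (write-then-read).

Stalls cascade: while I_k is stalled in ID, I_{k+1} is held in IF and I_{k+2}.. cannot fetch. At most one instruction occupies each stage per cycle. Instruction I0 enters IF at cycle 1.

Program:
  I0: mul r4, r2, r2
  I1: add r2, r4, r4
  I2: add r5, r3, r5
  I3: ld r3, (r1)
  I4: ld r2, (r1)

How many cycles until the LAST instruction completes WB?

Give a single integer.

Answer: 11

Derivation:
I0 mul r4 <- r2,r2: IF@1 ID@2 stall=0 (-) EX@3 MEM@4 WB@5
I1 add r2 <- r4,r4: IF@2 ID@3 stall=2 (RAW on I0.r4 (WB@5)) EX@6 MEM@7 WB@8
I2 add r5 <- r3,r5: IF@3 ID@6 stall=0 (-) EX@7 MEM@8 WB@9
I3 ld r3 <- r1: IF@6 ID@7 stall=0 (-) EX@8 MEM@9 WB@10
I4 ld r2 <- r1: IF@7 ID@8 stall=0 (-) EX@9 MEM@10 WB@11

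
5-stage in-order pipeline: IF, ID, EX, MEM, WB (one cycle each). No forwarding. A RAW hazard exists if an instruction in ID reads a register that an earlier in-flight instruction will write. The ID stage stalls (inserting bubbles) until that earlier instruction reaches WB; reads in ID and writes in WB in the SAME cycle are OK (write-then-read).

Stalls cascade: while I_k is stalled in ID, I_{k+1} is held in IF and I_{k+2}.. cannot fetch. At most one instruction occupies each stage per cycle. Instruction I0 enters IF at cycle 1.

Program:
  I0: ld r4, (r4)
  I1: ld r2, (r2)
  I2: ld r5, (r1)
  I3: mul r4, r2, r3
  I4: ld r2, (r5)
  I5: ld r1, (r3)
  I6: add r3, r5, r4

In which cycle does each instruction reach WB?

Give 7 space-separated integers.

Answer: 5 6 7 9 10 11 12

Derivation:
I0 ld r4 <- r4: IF@1 ID@2 stall=0 (-) EX@3 MEM@4 WB@5
I1 ld r2 <- r2: IF@2 ID@3 stall=0 (-) EX@4 MEM@5 WB@6
I2 ld r5 <- r1: IF@3 ID@4 stall=0 (-) EX@5 MEM@6 WB@7
I3 mul r4 <- r2,r3: IF@4 ID@5 stall=1 (RAW on I1.r2 (WB@6)) EX@7 MEM@8 WB@9
I4 ld r2 <- r5: IF@5 ID@7 stall=0 (-) EX@8 MEM@9 WB@10
I5 ld r1 <- r3: IF@7 ID@8 stall=0 (-) EX@9 MEM@10 WB@11
I6 add r3 <- r5,r4: IF@8 ID@9 stall=0 (-) EX@10 MEM@11 WB@12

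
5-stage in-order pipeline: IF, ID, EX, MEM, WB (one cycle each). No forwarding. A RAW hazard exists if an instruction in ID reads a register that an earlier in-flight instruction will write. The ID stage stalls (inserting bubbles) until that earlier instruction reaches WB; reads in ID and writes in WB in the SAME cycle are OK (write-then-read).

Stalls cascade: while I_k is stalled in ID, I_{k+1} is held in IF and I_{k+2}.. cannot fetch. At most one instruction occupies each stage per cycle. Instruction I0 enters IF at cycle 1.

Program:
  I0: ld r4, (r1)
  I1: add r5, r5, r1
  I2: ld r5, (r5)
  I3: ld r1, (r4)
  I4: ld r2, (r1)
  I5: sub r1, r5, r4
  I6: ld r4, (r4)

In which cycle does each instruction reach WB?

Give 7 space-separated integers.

I0 ld r4 <- r1: IF@1 ID@2 stall=0 (-) EX@3 MEM@4 WB@5
I1 add r5 <- r5,r1: IF@2 ID@3 stall=0 (-) EX@4 MEM@5 WB@6
I2 ld r5 <- r5: IF@3 ID@4 stall=2 (RAW on I1.r5 (WB@6)) EX@7 MEM@8 WB@9
I3 ld r1 <- r4: IF@4 ID@7 stall=0 (-) EX@8 MEM@9 WB@10
I4 ld r2 <- r1: IF@7 ID@8 stall=2 (RAW on I3.r1 (WB@10)) EX@11 MEM@12 WB@13
I5 sub r1 <- r5,r4: IF@8 ID@11 stall=0 (-) EX@12 MEM@13 WB@14
I6 ld r4 <- r4: IF@11 ID@12 stall=0 (-) EX@13 MEM@14 WB@15

Answer: 5 6 9 10 13 14 15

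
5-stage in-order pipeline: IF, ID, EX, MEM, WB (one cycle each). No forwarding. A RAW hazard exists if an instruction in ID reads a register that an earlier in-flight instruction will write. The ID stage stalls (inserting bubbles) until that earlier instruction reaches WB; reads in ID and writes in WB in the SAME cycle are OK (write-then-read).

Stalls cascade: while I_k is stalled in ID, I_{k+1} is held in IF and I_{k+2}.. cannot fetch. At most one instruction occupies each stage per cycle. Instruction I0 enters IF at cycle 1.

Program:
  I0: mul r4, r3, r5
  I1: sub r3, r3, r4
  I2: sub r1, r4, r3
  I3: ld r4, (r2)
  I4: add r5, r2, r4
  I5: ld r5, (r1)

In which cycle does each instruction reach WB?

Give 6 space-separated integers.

Answer: 5 8 11 12 15 16

Derivation:
I0 mul r4 <- r3,r5: IF@1 ID@2 stall=0 (-) EX@3 MEM@4 WB@5
I1 sub r3 <- r3,r4: IF@2 ID@3 stall=2 (RAW on I0.r4 (WB@5)) EX@6 MEM@7 WB@8
I2 sub r1 <- r4,r3: IF@3 ID@6 stall=2 (RAW on I1.r3 (WB@8)) EX@9 MEM@10 WB@11
I3 ld r4 <- r2: IF@6 ID@9 stall=0 (-) EX@10 MEM@11 WB@12
I4 add r5 <- r2,r4: IF@9 ID@10 stall=2 (RAW on I3.r4 (WB@12)) EX@13 MEM@14 WB@15
I5 ld r5 <- r1: IF@10 ID@13 stall=0 (-) EX@14 MEM@15 WB@16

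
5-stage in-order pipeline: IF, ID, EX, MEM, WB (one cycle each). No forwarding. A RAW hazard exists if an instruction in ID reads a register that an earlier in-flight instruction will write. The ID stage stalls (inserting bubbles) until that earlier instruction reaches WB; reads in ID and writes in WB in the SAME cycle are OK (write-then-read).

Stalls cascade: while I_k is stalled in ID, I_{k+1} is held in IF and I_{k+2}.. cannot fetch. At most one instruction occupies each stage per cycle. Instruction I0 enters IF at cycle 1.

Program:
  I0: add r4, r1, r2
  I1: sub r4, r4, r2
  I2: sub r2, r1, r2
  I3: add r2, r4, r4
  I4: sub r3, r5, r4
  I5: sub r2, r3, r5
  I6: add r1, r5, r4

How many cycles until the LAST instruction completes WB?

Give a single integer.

Answer: 16

Derivation:
I0 add r4 <- r1,r2: IF@1 ID@2 stall=0 (-) EX@3 MEM@4 WB@5
I1 sub r4 <- r4,r2: IF@2 ID@3 stall=2 (RAW on I0.r4 (WB@5)) EX@6 MEM@7 WB@8
I2 sub r2 <- r1,r2: IF@3 ID@6 stall=0 (-) EX@7 MEM@8 WB@9
I3 add r2 <- r4,r4: IF@6 ID@7 stall=1 (RAW on I1.r4 (WB@8)) EX@9 MEM@10 WB@11
I4 sub r3 <- r5,r4: IF@7 ID@9 stall=0 (-) EX@10 MEM@11 WB@12
I5 sub r2 <- r3,r5: IF@9 ID@10 stall=2 (RAW on I4.r3 (WB@12)) EX@13 MEM@14 WB@15
I6 add r1 <- r5,r4: IF@10 ID@13 stall=0 (-) EX@14 MEM@15 WB@16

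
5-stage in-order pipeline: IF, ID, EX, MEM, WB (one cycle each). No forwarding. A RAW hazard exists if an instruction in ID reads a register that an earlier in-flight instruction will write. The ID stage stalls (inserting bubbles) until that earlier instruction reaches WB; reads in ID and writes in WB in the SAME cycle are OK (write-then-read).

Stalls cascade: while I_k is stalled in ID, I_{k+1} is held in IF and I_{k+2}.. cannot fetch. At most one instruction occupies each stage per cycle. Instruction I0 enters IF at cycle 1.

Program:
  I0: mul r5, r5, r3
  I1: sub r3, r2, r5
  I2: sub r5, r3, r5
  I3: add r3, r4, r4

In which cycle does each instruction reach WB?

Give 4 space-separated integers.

Answer: 5 8 11 12

Derivation:
I0 mul r5 <- r5,r3: IF@1 ID@2 stall=0 (-) EX@3 MEM@4 WB@5
I1 sub r3 <- r2,r5: IF@2 ID@3 stall=2 (RAW on I0.r5 (WB@5)) EX@6 MEM@7 WB@8
I2 sub r5 <- r3,r5: IF@3 ID@6 stall=2 (RAW on I1.r3 (WB@8)) EX@9 MEM@10 WB@11
I3 add r3 <- r4,r4: IF@6 ID@9 stall=0 (-) EX@10 MEM@11 WB@12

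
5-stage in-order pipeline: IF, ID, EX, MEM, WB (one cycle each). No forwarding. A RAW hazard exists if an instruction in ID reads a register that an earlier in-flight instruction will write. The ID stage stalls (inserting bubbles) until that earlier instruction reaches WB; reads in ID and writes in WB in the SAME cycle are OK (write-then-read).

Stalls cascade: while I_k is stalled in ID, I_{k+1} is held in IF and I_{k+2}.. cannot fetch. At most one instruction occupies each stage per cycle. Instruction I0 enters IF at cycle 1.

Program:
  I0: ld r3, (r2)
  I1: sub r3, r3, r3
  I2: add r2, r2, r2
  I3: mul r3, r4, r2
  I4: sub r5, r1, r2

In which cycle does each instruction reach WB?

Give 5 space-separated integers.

I0 ld r3 <- r2: IF@1 ID@2 stall=0 (-) EX@3 MEM@4 WB@5
I1 sub r3 <- r3,r3: IF@2 ID@3 stall=2 (RAW on I0.r3 (WB@5)) EX@6 MEM@7 WB@8
I2 add r2 <- r2,r2: IF@3 ID@6 stall=0 (-) EX@7 MEM@8 WB@9
I3 mul r3 <- r4,r2: IF@6 ID@7 stall=2 (RAW on I2.r2 (WB@9)) EX@10 MEM@11 WB@12
I4 sub r5 <- r1,r2: IF@7 ID@10 stall=0 (-) EX@11 MEM@12 WB@13

Answer: 5 8 9 12 13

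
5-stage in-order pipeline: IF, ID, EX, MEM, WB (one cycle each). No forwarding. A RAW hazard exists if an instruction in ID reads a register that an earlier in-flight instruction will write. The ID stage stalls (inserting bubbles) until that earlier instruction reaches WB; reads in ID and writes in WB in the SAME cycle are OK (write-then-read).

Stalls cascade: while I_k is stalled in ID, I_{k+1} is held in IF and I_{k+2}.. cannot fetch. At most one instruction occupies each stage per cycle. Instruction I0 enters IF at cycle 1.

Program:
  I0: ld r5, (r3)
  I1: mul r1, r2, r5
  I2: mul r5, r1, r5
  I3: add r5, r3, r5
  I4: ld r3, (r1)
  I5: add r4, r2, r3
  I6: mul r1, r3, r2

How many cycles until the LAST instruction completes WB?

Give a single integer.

I0 ld r5 <- r3: IF@1 ID@2 stall=0 (-) EX@3 MEM@4 WB@5
I1 mul r1 <- r2,r5: IF@2 ID@3 stall=2 (RAW on I0.r5 (WB@5)) EX@6 MEM@7 WB@8
I2 mul r5 <- r1,r5: IF@3 ID@6 stall=2 (RAW on I1.r1 (WB@8)) EX@9 MEM@10 WB@11
I3 add r5 <- r3,r5: IF@6 ID@9 stall=2 (RAW on I2.r5 (WB@11)) EX@12 MEM@13 WB@14
I4 ld r3 <- r1: IF@9 ID@12 stall=0 (-) EX@13 MEM@14 WB@15
I5 add r4 <- r2,r3: IF@12 ID@13 stall=2 (RAW on I4.r3 (WB@15)) EX@16 MEM@17 WB@18
I6 mul r1 <- r3,r2: IF@13 ID@16 stall=0 (-) EX@17 MEM@18 WB@19

Answer: 19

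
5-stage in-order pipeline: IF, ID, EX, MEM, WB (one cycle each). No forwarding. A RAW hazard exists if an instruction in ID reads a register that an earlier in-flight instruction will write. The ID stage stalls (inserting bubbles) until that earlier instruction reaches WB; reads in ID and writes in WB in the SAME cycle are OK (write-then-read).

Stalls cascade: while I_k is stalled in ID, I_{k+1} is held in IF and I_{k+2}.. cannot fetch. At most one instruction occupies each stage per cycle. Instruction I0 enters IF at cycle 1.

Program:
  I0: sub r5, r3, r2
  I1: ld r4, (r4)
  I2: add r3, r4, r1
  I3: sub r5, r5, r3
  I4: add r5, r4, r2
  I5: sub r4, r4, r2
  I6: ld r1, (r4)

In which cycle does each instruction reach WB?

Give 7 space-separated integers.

I0 sub r5 <- r3,r2: IF@1 ID@2 stall=0 (-) EX@3 MEM@4 WB@5
I1 ld r4 <- r4: IF@2 ID@3 stall=0 (-) EX@4 MEM@5 WB@6
I2 add r3 <- r4,r1: IF@3 ID@4 stall=2 (RAW on I1.r4 (WB@6)) EX@7 MEM@8 WB@9
I3 sub r5 <- r5,r3: IF@4 ID@7 stall=2 (RAW on I2.r3 (WB@9)) EX@10 MEM@11 WB@12
I4 add r5 <- r4,r2: IF@7 ID@10 stall=0 (-) EX@11 MEM@12 WB@13
I5 sub r4 <- r4,r2: IF@10 ID@11 stall=0 (-) EX@12 MEM@13 WB@14
I6 ld r1 <- r4: IF@11 ID@12 stall=2 (RAW on I5.r4 (WB@14)) EX@15 MEM@16 WB@17

Answer: 5 6 9 12 13 14 17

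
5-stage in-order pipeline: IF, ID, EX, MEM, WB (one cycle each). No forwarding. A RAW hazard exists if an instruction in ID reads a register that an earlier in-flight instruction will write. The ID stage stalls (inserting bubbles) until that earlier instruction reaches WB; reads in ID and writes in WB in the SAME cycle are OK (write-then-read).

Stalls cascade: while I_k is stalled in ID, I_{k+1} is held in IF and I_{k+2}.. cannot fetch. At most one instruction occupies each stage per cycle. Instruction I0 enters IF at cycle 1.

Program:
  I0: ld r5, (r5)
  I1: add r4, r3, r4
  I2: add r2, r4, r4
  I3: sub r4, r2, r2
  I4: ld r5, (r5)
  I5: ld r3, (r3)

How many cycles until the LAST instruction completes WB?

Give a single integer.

I0 ld r5 <- r5: IF@1 ID@2 stall=0 (-) EX@3 MEM@4 WB@5
I1 add r4 <- r3,r4: IF@2 ID@3 stall=0 (-) EX@4 MEM@5 WB@6
I2 add r2 <- r4,r4: IF@3 ID@4 stall=2 (RAW on I1.r4 (WB@6)) EX@7 MEM@8 WB@9
I3 sub r4 <- r2,r2: IF@4 ID@7 stall=2 (RAW on I2.r2 (WB@9)) EX@10 MEM@11 WB@12
I4 ld r5 <- r5: IF@7 ID@10 stall=0 (-) EX@11 MEM@12 WB@13
I5 ld r3 <- r3: IF@10 ID@11 stall=0 (-) EX@12 MEM@13 WB@14

Answer: 14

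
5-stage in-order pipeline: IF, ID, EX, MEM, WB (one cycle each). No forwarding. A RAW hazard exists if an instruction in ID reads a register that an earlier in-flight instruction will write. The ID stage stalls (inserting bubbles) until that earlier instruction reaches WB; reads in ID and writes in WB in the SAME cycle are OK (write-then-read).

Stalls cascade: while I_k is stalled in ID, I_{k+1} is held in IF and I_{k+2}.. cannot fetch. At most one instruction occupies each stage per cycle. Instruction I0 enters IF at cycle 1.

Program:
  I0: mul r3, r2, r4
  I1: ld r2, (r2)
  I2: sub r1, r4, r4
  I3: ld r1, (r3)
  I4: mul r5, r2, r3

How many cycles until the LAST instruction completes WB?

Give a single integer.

Answer: 9

Derivation:
I0 mul r3 <- r2,r4: IF@1 ID@2 stall=0 (-) EX@3 MEM@4 WB@5
I1 ld r2 <- r2: IF@2 ID@3 stall=0 (-) EX@4 MEM@5 WB@6
I2 sub r1 <- r4,r4: IF@3 ID@4 stall=0 (-) EX@5 MEM@6 WB@7
I3 ld r1 <- r3: IF@4 ID@5 stall=0 (-) EX@6 MEM@7 WB@8
I4 mul r5 <- r2,r3: IF@5 ID@6 stall=0 (-) EX@7 MEM@8 WB@9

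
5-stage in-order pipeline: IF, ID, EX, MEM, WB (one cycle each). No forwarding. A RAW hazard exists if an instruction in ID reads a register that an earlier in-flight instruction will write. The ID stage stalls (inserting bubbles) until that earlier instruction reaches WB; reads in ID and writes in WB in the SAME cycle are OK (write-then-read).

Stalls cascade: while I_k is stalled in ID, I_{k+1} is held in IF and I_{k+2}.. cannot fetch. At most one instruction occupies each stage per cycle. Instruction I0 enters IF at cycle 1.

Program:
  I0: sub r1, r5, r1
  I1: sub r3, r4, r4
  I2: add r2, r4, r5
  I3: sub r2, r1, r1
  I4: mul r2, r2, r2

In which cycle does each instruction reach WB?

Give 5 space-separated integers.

I0 sub r1 <- r5,r1: IF@1 ID@2 stall=0 (-) EX@3 MEM@4 WB@5
I1 sub r3 <- r4,r4: IF@2 ID@3 stall=0 (-) EX@4 MEM@5 WB@6
I2 add r2 <- r4,r5: IF@3 ID@4 stall=0 (-) EX@5 MEM@6 WB@7
I3 sub r2 <- r1,r1: IF@4 ID@5 stall=0 (-) EX@6 MEM@7 WB@8
I4 mul r2 <- r2,r2: IF@5 ID@6 stall=2 (RAW on I3.r2 (WB@8)) EX@9 MEM@10 WB@11

Answer: 5 6 7 8 11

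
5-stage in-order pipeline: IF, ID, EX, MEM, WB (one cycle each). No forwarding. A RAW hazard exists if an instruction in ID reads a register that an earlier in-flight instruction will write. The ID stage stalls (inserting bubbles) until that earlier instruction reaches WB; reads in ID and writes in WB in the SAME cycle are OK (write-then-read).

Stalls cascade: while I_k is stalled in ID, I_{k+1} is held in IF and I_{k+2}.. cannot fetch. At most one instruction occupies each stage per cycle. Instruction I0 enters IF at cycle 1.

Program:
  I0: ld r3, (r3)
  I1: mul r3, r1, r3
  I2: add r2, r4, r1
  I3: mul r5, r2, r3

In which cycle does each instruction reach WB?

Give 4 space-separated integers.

Answer: 5 8 9 12

Derivation:
I0 ld r3 <- r3: IF@1 ID@2 stall=0 (-) EX@3 MEM@4 WB@5
I1 mul r3 <- r1,r3: IF@2 ID@3 stall=2 (RAW on I0.r3 (WB@5)) EX@6 MEM@7 WB@8
I2 add r2 <- r4,r1: IF@3 ID@6 stall=0 (-) EX@7 MEM@8 WB@9
I3 mul r5 <- r2,r3: IF@6 ID@7 stall=2 (RAW on I2.r2 (WB@9)) EX@10 MEM@11 WB@12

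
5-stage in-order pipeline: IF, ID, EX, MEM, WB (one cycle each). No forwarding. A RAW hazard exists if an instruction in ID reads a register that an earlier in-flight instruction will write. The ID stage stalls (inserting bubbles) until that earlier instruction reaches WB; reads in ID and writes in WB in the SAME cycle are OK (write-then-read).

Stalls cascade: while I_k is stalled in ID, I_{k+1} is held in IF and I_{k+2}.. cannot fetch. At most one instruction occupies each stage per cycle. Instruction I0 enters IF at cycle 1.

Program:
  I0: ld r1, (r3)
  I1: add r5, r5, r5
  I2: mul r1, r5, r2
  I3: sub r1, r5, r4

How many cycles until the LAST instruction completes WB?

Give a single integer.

I0 ld r1 <- r3: IF@1 ID@2 stall=0 (-) EX@3 MEM@4 WB@5
I1 add r5 <- r5,r5: IF@2 ID@3 stall=0 (-) EX@4 MEM@5 WB@6
I2 mul r1 <- r5,r2: IF@3 ID@4 stall=2 (RAW on I1.r5 (WB@6)) EX@7 MEM@8 WB@9
I3 sub r1 <- r5,r4: IF@4 ID@7 stall=0 (-) EX@8 MEM@9 WB@10

Answer: 10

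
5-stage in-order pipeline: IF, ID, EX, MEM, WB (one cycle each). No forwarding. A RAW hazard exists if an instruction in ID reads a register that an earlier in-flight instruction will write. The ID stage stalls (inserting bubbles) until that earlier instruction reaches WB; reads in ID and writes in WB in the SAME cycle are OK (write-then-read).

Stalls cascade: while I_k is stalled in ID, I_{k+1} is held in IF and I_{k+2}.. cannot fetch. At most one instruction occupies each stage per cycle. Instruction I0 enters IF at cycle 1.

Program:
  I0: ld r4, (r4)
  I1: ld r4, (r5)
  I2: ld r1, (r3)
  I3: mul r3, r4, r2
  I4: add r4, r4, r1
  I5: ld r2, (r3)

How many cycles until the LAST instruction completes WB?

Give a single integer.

Answer: 12

Derivation:
I0 ld r4 <- r4: IF@1 ID@2 stall=0 (-) EX@3 MEM@4 WB@5
I1 ld r4 <- r5: IF@2 ID@3 stall=0 (-) EX@4 MEM@5 WB@6
I2 ld r1 <- r3: IF@3 ID@4 stall=0 (-) EX@5 MEM@6 WB@7
I3 mul r3 <- r4,r2: IF@4 ID@5 stall=1 (RAW on I1.r4 (WB@6)) EX@7 MEM@8 WB@9
I4 add r4 <- r4,r1: IF@5 ID@7 stall=0 (-) EX@8 MEM@9 WB@10
I5 ld r2 <- r3: IF@7 ID@8 stall=1 (RAW on I3.r3 (WB@9)) EX@10 MEM@11 WB@12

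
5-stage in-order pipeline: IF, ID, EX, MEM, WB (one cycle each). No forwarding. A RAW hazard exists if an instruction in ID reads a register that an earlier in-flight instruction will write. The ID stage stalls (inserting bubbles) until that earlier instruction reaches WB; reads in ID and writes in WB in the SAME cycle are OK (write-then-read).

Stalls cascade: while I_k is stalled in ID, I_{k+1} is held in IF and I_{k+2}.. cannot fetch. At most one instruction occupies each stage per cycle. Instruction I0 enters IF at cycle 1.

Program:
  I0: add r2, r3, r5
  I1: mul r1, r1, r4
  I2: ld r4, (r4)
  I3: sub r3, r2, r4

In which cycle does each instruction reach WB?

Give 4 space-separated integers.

Answer: 5 6 7 10

Derivation:
I0 add r2 <- r3,r5: IF@1 ID@2 stall=0 (-) EX@3 MEM@4 WB@5
I1 mul r1 <- r1,r4: IF@2 ID@3 stall=0 (-) EX@4 MEM@5 WB@6
I2 ld r4 <- r4: IF@3 ID@4 stall=0 (-) EX@5 MEM@6 WB@7
I3 sub r3 <- r2,r4: IF@4 ID@5 stall=2 (RAW on I2.r4 (WB@7)) EX@8 MEM@9 WB@10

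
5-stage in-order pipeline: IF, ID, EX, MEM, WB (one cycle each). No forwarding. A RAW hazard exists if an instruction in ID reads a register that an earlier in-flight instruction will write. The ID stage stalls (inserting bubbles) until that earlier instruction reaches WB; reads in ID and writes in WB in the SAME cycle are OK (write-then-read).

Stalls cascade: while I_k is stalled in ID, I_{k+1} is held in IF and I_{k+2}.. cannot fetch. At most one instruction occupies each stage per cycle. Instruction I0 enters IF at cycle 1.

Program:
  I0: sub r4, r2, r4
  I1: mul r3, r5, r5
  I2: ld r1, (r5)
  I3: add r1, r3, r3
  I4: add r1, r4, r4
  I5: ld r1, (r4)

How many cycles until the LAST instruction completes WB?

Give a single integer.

Answer: 11

Derivation:
I0 sub r4 <- r2,r4: IF@1 ID@2 stall=0 (-) EX@3 MEM@4 WB@5
I1 mul r3 <- r5,r5: IF@2 ID@3 stall=0 (-) EX@4 MEM@5 WB@6
I2 ld r1 <- r5: IF@3 ID@4 stall=0 (-) EX@5 MEM@6 WB@7
I3 add r1 <- r3,r3: IF@4 ID@5 stall=1 (RAW on I1.r3 (WB@6)) EX@7 MEM@8 WB@9
I4 add r1 <- r4,r4: IF@5 ID@7 stall=0 (-) EX@8 MEM@9 WB@10
I5 ld r1 <- r4: IF@7 ID@8 stall=0 (-) EX@9 MEM@10 WB@11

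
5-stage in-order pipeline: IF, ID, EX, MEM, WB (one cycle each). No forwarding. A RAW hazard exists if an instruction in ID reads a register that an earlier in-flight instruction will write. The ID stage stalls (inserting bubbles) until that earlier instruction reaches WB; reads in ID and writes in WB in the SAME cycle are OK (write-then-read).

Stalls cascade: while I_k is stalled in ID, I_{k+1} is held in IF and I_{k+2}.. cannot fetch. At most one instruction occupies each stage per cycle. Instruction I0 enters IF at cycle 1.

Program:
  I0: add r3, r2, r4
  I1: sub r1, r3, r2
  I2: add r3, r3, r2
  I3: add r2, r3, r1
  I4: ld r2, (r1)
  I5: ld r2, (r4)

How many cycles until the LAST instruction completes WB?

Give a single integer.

I0 add r3 <- r2,r4: IF@1 ID@2 stall=0 (-) EX@3 MEM@4 WB@5
I1 sub r1 <- r3,r2: IF@2 ID@3 stall=2 (RAW on I0.r3 (WB@5)) EX@6 MEM@7 WB@8
I2 add r3 <- r3,r2: IF@3 ID@6 stall=0 (-) EX@7 MEM@8 WB@9
I3 add r2 <- r3,r1: IF@6 ID@7 stall=2 (RAW on I2.r3 (WB@9)) EX@10 MEM@11 WB@12
I4 ld r2 <- r1: IF@7 ID@10 stall=0 (-) EX@11 MEM@12 WB@13
I5 ld r2 <- r4: IF@10 ID@11 stall=0 (-) EX@12 MEM@13 WB@14

Answer: 14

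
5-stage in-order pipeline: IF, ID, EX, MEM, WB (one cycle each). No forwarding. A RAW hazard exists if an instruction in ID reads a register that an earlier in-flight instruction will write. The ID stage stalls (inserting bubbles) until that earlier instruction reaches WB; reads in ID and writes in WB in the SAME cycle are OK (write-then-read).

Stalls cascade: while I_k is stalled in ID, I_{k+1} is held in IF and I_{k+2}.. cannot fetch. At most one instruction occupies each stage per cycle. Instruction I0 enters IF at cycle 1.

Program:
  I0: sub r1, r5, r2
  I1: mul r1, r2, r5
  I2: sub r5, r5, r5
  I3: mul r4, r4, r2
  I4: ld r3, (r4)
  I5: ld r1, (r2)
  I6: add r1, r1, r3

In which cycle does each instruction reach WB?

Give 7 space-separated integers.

Answer: 5 6 7 8 11 12 15

Derivation:
I0 sub r1 <- r5,r2: IF@1 ID@2 stall=0 (-) EX@3 MEM@4 WB@5
I1 mul r1 <- r2,r5: IF@2 ID@3 stall=0 (-) EX@4 MEM@5 WB@6
I2 sub r5 <- r5,r5: IF@3 ID@4 stall=0 (-) EX@5 MEM@6 WB@7
I3 mul r4 <- r4,r2: IF@4 ID@5 stall=0 (-) EX@6 MEM@7 WB@8
I4 ld r3 <- r4: IF@5 ID@6 stall=2 (RAW on I3.r4 (WB@8)) EX@9 MEM@10 WB@11
I5 ld r1 <- r2: IF@6 ID@9 stall=0 (-) EX@10 MEM@11 WB@12
I6 add r1 <- r1,r3: IF@9 ID@10 stall=2 (RAW on I5.r1 (WB@12)) EX@13 MEM@14 WB@15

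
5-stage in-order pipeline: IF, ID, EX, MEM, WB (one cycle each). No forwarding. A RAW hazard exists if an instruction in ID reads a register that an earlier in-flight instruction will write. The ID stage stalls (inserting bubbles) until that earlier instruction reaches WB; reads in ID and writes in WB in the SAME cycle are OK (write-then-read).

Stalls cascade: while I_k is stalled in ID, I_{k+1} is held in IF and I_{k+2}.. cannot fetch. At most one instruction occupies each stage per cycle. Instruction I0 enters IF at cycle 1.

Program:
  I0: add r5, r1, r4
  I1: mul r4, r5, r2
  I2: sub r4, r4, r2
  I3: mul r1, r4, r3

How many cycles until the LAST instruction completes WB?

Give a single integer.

I0 add r5 <- r1,r4: IF@1 ID@2 stall=0 (-) EX@3 MEM@4 WB@5
I1 mul r4 <- r5,r2: IF@2 ID@3 stall=2 (RAW on I0.r5 (WB@5)) EX@6 MEM@7 WB@8
I2 sub r4 <- r4,r2: IF@3 ID@6 stall=2 (RAW on I1.r4 (WB@8)) EX@9 MEM@10 WB@11
I3 mul r1 <- r4,r3: IF@6 ID@9 stall=2 (RAW on I2.r4 (WB@11)) EX@12 MEM@13 WB@14

Answer: 14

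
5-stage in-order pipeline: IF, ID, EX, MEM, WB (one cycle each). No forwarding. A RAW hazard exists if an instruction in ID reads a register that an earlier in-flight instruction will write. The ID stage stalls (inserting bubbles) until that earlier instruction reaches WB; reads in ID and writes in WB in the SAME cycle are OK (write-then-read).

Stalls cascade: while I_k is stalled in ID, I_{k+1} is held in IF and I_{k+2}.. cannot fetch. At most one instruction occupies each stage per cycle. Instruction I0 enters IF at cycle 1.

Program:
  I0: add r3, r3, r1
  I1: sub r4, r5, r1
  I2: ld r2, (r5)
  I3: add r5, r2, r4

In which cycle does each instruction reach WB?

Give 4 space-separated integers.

Answer: 5 6 7 10

Derivation:
I0 add r3 <- r3,r1: IF@1 ID@2 stall=0 (-) EX@3 MEM@4 WB@5
I1 sub r4 <- r5,r1: IF@2 ID@3 stall=0 (-) EX@4 MEM@5 WB@6
I2 ld r2 <- r5: IF@3 ID@4 stall=0 (-) EX@5 MEM@6 WB@7
I3 add r5 <- r2,r4: IF@4 ID@5 stall=2 (RAW on I2.r2 (WB@7)) EX@8 MEM@9 WB@10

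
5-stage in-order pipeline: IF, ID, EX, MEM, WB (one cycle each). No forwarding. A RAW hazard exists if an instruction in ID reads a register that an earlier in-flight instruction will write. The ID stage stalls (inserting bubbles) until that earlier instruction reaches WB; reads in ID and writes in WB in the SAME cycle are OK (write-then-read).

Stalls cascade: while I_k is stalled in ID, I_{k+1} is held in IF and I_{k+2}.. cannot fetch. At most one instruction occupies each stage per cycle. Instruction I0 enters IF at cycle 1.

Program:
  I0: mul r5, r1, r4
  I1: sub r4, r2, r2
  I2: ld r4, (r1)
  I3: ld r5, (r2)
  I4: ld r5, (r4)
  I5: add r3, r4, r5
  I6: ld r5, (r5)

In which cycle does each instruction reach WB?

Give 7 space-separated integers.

I0 mul r5 <- r1,r4: IF@1 ID@2 stall=0 (-) EX@3 MEM@4 WB@5
I1 sub r4 <- r2,r2: IF@2 ID@3 stall=0 (-) EX@4 MEM@5 WB@6
I2 ld r4 <- r1: IF@3 ID@4 stall=0 (-) EX@5 MEM@6 WB@7
I3 ld r5 <- r2: IF@4 ID@5 stall=0 (-) EX@6 MEM@7 WB@8
I4 ld r5 <- r4: IF@5 ID@6 stall=1 (RAW on I2.r4 (WB@7)) EX@8 MEM@9 WB@10
I5 add r3 <- r4,r5: IF@6 ID@8 stall=2 (RAW on I4.r5 (WB@10)) EX@11 MEM@12 WB@13
I6 ld r5 <- r5: IF@8 ID@11 stall=0 (-) EX@12 MEM@13 WB@14

Answer: 5 6 7 8 10 13 14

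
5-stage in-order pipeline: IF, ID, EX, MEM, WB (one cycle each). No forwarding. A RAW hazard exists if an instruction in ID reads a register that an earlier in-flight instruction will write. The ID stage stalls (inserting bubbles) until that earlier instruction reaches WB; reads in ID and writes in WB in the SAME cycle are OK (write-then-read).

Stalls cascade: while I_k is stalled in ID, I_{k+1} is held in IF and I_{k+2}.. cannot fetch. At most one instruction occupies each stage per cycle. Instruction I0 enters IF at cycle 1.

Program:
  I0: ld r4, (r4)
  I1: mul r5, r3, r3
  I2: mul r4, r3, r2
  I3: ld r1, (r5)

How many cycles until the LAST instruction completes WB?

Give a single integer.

I0 ld r4 <- r4: IF@1 ID@2 stall=0 (-) EX@3 MEM@4 WB@5
I1 mul r5 <- r3,r3: IF@2 ID@3 stall=0 (-) EX@4 MEM@5 WB@6
I2 mul r4 <- r3,r2: IF@3 ID@4 stall=0 (-) EX@5 MEM@6 WB@7
I3 ld r1 <- r5: IF@4 ID@5 stall=1 (RAW on I1.r5 (WB@6)) EX@7 MEM@8 WB@9

Answer: 9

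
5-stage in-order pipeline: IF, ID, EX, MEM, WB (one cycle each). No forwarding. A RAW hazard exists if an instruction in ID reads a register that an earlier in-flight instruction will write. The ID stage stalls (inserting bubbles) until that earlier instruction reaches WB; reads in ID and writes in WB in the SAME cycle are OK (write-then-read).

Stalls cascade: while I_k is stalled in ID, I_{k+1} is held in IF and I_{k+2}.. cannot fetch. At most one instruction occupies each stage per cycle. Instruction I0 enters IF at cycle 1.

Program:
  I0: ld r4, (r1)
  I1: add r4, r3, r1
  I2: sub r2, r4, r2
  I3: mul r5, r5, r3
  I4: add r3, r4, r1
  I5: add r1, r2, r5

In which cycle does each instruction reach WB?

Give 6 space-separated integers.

Answer: 5 6 9 10 11 13

Derivation:
I0 ld r4 <- r1: IF@1 ID@2 stall=0 (-) EX@3 MEM@4 WB@5
I1 add r4 <- r3,r1: IF@2 ID@3 stall=0 (-) EX@4 MEM@5 WB@6
I2 sub r2 <- r4,r2: IF@3 ID@4 stall=2 (RAW on I1.r4 (WB@6)) EX@7 MEM@8 WB@9
I3 mul r5 <- r5,r3: IF@4 ID@7 stall=0 (-) EX@8 MEM@9 WB@10
I4 add r3 <- r4,r1: IF@7 ID@8 stall=0 (-) EX@9 MEM@10 WB@11
I5 add r1 <- r2,r5: IF@8 ID@9 stall=1 (RAW on I3.r5 (WB@10)) EX@11 MEM@12 WB@13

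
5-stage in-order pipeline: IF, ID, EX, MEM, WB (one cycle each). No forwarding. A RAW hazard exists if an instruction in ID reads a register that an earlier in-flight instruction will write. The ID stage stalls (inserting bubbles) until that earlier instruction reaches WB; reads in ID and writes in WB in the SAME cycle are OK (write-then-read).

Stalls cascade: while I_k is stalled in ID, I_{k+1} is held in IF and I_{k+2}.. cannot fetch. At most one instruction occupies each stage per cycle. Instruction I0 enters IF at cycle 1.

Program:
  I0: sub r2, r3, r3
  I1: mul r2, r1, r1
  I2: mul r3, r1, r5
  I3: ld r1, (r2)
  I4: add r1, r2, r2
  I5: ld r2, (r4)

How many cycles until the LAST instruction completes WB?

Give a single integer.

I0 sub r2 <- r3,r3: IF@1 ID@2 stall=0 (-) EX@3 MEM@4 WB@5
I1 mul r2 <- r1,r1: IF@2 ID@3 stall=0 (-) EX@4 MEM@5 WB@6
I2 mul r3 <- r1,r5: IF@3 ID@4 stall=0 (-) EX@5 MEM@6 WB@7
I3 ld r1 <- r2: IF@4 ID@5 stall=1 (RAW on I1.r2 (WB@6)) EX@7 MEM@8 WB@9
I4 add r1 <- r2,r2: IF@5 ID@7 stall=0 (-) EX@8 MEM@9 WB@10
I5 ld r2 <- r4: IF@7 ID@8 stall=0 (-) EX@9 MEM@10 WB@11

Answer: 11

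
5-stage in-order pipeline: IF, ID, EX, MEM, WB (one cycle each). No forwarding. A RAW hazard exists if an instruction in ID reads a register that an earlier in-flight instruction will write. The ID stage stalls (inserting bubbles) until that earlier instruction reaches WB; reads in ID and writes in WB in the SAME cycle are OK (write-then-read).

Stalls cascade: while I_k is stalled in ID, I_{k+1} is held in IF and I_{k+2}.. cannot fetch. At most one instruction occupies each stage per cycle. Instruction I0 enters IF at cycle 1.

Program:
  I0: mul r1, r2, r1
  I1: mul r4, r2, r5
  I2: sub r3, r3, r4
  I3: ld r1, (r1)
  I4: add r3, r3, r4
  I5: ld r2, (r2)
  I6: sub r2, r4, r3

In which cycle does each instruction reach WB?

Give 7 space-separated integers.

I0 mul r1 <- r2,r1: IF@1 ID@2 stall=0 (-) EX@3 MEM@4 WB@5
I1 mul r4 <- r2,r5: IF@2 ID@3 stall=0 (-) EX@4 MEM@5 WB@6
I2 sub r3 <- r3,r4: IF@3 ID@4 stall=2 (RAW on I1.r4 (WB@6)) EX@7 MEM@8 WB@9
I3 ld r1 <- r1: IF@4 ID@7 stall=0 (-) EX@8 MEM@9 WB@10
I4 add r3 <- r3,r4: IF@7 ID@8 stall=1 (RAW on I2.r3 (WB@9)) EX@10 MEM@11 WB@12
I5 ld r2 <- r2: IF@8 ID@10 stall=0 (-) EX@11 MEM@12 WB@13
I6 sub r2 <- r4,r3: IF@10 ID@11 stall=1 (RAW on I4.r3 (WB@12)) EX@13 MEM@14 WB@15

Answer: 5 6 9 10 12 13 15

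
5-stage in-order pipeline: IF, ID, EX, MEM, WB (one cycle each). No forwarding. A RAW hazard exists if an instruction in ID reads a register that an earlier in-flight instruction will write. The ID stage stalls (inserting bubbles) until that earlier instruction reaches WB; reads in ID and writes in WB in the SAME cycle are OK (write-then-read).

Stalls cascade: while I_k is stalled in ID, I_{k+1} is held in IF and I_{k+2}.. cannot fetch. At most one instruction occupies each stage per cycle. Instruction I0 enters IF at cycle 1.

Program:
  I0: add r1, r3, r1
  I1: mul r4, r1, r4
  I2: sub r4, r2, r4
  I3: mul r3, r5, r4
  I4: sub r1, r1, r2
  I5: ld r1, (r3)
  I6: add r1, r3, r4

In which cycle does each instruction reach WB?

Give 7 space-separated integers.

I0 add r1 <- r3,r1: IF@1 ID@2 stall=0 (-) EX@3 MEM@4 WB@5
I1 mul r4 <- r1,r4: IF@2 ID@3 stall=2 (RAW on I0.r1 (WB@5)) EX@6 MEM@7 WB@8
I2 sub r4 <- r2,r4: IF@3 ID@6 stall=2 (RAW on I1.r4 (WB@8)) EX@9 MEM@10 WB@11
I3 mul r3 <- r5,r4: IF@6 ID@9 stall=2 (RAW on I2.r4 (WB@11)) EX@12 MEM@13 WB@14
I4 sub r1 <- r1,r2: IF@9 ID@12 stall=0 (-) EX@13 MEM@14 WB@15
I5 ld r1 <- r3: IF@12 ID@13 stall=1 (RAW on I3.r3 (WB@14)) EX@15 MEM@16 WB@17
I6 add r1 <- r3,r4: IF@13 ID@15 stall=0 (-) EX@16 MEM@17 WB@18

Answer: 5 8 11 14 15 17 18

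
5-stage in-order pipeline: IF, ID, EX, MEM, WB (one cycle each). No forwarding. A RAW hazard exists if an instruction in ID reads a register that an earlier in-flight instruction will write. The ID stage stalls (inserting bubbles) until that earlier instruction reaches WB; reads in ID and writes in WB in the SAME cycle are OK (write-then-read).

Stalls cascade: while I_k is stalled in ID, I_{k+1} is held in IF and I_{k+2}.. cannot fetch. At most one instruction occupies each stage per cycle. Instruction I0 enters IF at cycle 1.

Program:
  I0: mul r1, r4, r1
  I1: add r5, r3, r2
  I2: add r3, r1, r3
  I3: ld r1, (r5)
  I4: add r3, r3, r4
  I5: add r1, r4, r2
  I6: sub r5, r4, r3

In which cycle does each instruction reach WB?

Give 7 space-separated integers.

Answer: 5 6 8 9 11 12 14

Derivation:
I0 mul r1 <- r4,r1: IF@1 ID@2 stall=0 (-) EX@3 MEM@4 WB@5
I1 add r5 <- r3,r2: IF@2 ID@3 stall=0 (-) EX@4 MEM@5 WB@6
I2 add r3 <- r1,r3: IF@3 ID@4 stall=1 (RAW on I0.r1 (WB@5)) EX@6 MEM@7 WB@8
I3 ld r1 <- r5: IF@4 ID@6 stall=0 (-) EX@7 MEM@8 WB@9
I4 add r3 <- r3,r4: IF@6 ID@7 stall=1 (RAW on I2.r3 (WB@8)) EX@9 MEM@10 WB@11
I5 add r1 <- r4,r2: IF@7 ID@9 stall=0 (-) EX@10 MEM@11 WB@12
I6 sub r5 <- r4,r3: IF@9 ID@10 stall=1 (RAW on I4.r3 (WB@11)) EX@12 MEM@13 WB@14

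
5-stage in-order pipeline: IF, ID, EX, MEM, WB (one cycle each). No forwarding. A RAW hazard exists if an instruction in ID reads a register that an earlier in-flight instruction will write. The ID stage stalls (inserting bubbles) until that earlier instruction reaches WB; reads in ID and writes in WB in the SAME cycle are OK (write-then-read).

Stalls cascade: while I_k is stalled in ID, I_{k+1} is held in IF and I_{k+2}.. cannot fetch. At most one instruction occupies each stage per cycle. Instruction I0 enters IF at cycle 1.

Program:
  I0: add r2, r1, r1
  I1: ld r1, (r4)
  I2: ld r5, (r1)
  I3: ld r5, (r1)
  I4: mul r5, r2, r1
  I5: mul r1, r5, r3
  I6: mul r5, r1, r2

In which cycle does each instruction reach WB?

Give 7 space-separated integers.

I0 add r2 <- r1,r1: IF@1 ID@2 stall=0 (-) EX@3 MEM@4 WB@5
I1 ld r1 <- r4: IF@2 ID@3 stall=0 (-) EX@4 MEM@5 WB@6
I2 ld r5 <- r1: IF@3 ID@4 stall=2 (RAW on I1.r1 (WB@6)) EX@7 MEM@8 WB@9
I3 ld r5 <- r1: IF@4 ID@7 stall=0 (-) EX@8 MEM@9 WB@10
I4 mul r5 <- r2,r1: IF@7 ID@8 stall=0 (-) EX@9 MEM@10 WB@11
I5 mul r1 <- r5,r3: IF@8 ID@9 stall=2 (RAW on I4.r5 (WB@11)) EX@12 MEM@13 WB@14
I6 mul r5 <- r1,r2: IF@9 ID@12 stall=2 (RAW on I5.r1 (WB@14)) EX@15 MEM@16 WB@17

Answer: 5 6 9 10 11 14 17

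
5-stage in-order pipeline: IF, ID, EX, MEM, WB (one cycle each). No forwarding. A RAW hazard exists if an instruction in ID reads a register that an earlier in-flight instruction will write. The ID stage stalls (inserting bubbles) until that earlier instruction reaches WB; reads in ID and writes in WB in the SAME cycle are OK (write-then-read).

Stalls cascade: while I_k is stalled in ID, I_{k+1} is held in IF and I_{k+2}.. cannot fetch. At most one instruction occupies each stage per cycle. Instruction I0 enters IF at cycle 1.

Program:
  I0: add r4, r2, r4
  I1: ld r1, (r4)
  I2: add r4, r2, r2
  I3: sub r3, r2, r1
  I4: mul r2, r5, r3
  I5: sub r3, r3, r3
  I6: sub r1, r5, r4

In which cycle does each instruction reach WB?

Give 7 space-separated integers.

Answer: 5 8 9 11 14 15 16

Derivation:
I0 add r4 <- r2,r4: IF@1 ID@2 stall=0 (-) EX@3 MEM@4 WB@5
I1 ld r1 <- r4: IF@2 ID@3 stall=2 (RAW on I0.r4 (WB@5)) EX@6 MEM@7 WB@8
I2 add r4 <- r2,r2: IF@3 ID@6 stall=0 (-) EX@7 MEM@8 WB@9
I3 sub r3 <- r2,r1: IF@6 ID@7 stall=1 (RAW on I1.r1 (WB@8)) EX@9 MEM@10 WB@11
I4 mul r2 <- r5,r3: IF@7 ID@9 stall=2 (RAW on I3.r3 (WB@11)) EX@12 MEM@13 WB@14
I5 sub r3 <- r3,r3: IF@9 ID@12 stall=0 (-) EX@13 MEM@14 WB@15
I6 sub r1 <- r5,r4: IF@12 ID@13 stall=0 (-) EX@14 MEM@15 WB@16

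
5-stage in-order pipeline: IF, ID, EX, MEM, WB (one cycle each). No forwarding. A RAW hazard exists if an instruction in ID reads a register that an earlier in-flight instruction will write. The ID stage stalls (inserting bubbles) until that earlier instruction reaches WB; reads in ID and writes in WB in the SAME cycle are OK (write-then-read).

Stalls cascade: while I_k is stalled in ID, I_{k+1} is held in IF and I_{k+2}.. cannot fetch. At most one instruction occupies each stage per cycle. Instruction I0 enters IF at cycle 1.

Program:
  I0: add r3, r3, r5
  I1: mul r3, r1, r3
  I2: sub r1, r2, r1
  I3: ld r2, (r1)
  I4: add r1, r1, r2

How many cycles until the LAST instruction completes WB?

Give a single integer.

I0 add r3 <- r3,r5: IF@1 ID@2 stall=0 (-) EX@3 MEM@4 WB@5
I1 mul r3 <- r1,r3: IF@2 ID@3 stall=2 (RAW on I0.r3 (WB@5)) EX@6 MEM@7 WB@8
I2 sub r1 <- r2,r1: IF@3 ID@6 stall=0 (-) EX@7 MEM@8 WB@9
I3 ld r2 <- r1: IF@6 ID@7 stall=2 (RAW on I2.r1 (WB@9)) EX@10 MEM@11 WB@12
I4 add r1 <- r1,r2: IF@7 ID@10 stall=2 (RAW on I3.r2 (WB@12)) EX@13 MEM@14 WB@15

Answer: 15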